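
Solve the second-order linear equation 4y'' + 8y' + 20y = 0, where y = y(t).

y = C1*cos(2*t)*exp(-t) + C2*exp(-t)*sin(2*t)

Divide through by 4: y'' + 2y' + 5y = 0.
Characteristic equation r² + 2r + 5 = 0 has discriminant (2)² - 4·(5) = -16 < 0, so r = -1 ± 2i.
Hence y_h = C1*cos(2*t)*exp(-t) + C2*exp(-t)*sin(2*t).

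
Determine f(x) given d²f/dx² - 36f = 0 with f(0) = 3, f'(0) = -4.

f = 7*exp(6*x)/6 + 11*exp(-6*x)/6

Characteristic equation r² - 36 = 0 factors as (r + 6)(r - 6) = 0, so r = -6, 6.
Hence f_h = C1*exp(-6*x) + C2*exp(6*x).
Apply the initial conditions: f(0) = C1 + C2 = 3 and f'(0) = -6*C1 + 6*C2 = -4. Solving gives C1 = 11/6, C2 = 7/6.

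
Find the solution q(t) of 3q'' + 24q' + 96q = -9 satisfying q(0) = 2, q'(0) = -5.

q = -3/32 + 27*exp(-4*t)*sin(4*t)/32 + 67*cos(4*t)*exp(-4*t)/32

Divide through by 3: q'' + 8q' + 32q = -3.
Characteristic equation r² + 8r + 32 = 0 has discriminant (8)² - 4·(32) = -64 < 0, so r = -4 ± 4i.
Hence q_h = C1*cos(4*t)*exp(-4*t) + C2*exp(-4*t)*sin(4*t).
For the particular solution try q_p = A0. Substituting and matching coefficients of each power of t gives A0 = -3/32, so q_p = -3/32.
General solution: q = -3/32 + C1*cos(4*t)*exp(-4*t) + C2*exp(-4*t)*sin(4*t).
Apply the initial conditions: q(0) = -3/32 + C1 = 2 and q'(0) = -4*C1 + 4*C2 = -5. Solving gives C1 = 67/32, C2 = 27/32.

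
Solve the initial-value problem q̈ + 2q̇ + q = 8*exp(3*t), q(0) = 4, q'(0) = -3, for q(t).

Characteristic equation r² + 2r + 1 = 0 has discriminant (2)² - 4·(1) = 0, so r = -1 is a repeated root.
Hence q_h = (C1 + C2*t)*exp(-t).
Try q_p = A*exp(3*t). Substituting into the equation and dividing by exp(3*t) gives A = 1/2, so q_p = exp(3*t)/2.
General solution: q = exp(3*t)/2 + C1*exp(-t) + C2*t*exp(-t).
Apply the initial conditions: q(0) = 1/2 + C1 = 4 and q'(0) = 3/2 + C2 - C1 = -3. Solving gives C1 = 7/2, C2 = -1.

q = exp(3*t)/2 + 7*exp(-t)/2 - t*exp(-t)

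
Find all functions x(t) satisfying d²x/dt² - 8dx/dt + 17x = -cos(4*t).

x = -cos(4*t)/1025 + 32*sin(4*t)/1025 + C1*cos(t)*exp(4*t) + C2*exp(4*t)*sin(t)

Characteristic equation r² - 8r + 17 = 0 has discriminant (-8)² - 4·(17) = -4 < 0, so r = 4 ± i.
Hence x_h = C1*cos(t)*exp(4*t) + C2*exp(4*t)*sin(t).
Try x_p = A*cos(4*t) + B*sin(4*t). Substituting and equating the coefficients of cos(4t) and sin(4t) gives A = -1/1025, B = 32/1025, so x_p = -cos(4*t)/1025 + 32*sin(4*t)/1025.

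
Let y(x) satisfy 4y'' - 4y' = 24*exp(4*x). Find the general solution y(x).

y = C2 + exp(4*x)/2 + C1*exp(x)

Divide through by 4: y'' - y' = 6*exp(4*x).
Characteristic equation r² - r = 0 factors as (r - 1)r = 0, so r = 1, 0.
Hence y_h = C1*exp(x) + C2.
Try y_p = A*exp(4*x). Substituting into the equation and dividing by exp(4*x) gives A = 1/2, so y_p = exp(4*x)/2.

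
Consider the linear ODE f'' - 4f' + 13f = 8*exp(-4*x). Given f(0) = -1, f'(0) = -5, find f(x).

Characteristic equation r² - 4r + 13 = 0 has discriminant (-4)² - 4·(13) = -36 < 0, so r = 2 ± 3i.
Hence f_h = C1*cos(3*x)*exp(2*x) + C2*exp(2*x)*sin(3*x).
Try f_p = A*exp(-4*x). Substituting into the equation and dividing by exp(-4*x) gives A = 8/45, so f_p = 8*exp(-4*x)/45.
General solution: f = 8*exp(-4*x)/45 + C1*cos(3*x)*exp(2*x) + C2*exp(2*x)*sin(3*x).
Apply the initial conditions: f(0) = 8/45 + C1 = -1 and f'(0) = -32/45 + 2*C1 + 3*C2 = -5. Solving gives C1 = -53/45, C2 = -29/45.

f = 8*exp(-4*x)/45 - 53*cos(3*x)*exp(2*x)/45 - 29*exp(2*x)*sin(3*x)/45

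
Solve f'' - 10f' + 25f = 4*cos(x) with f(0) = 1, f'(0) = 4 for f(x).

Characteristic equation r² - 10r + 25 = 0 has discriminant (-10)² - 4·(25) = 0, so r = 5 is a repeated root.
Hence f_h = (C1 + C2*x)*exp(5*x).
Try f_p = A*cos(x) + B*sin(x). Substituting and equating the coefficients of cos(x) and sin(x) gives A = 24/169, B = -10/169, so f_p = -10*sin(x)/169 + 24*cos(x)/169.
General solution: f = -10*sin(x)/169 + 24*cos(x)/169 + C1*exp(5*x) + C2*x*exp(5*x).
Apply the initial conditions: f(0) = 24/169 + C1 = 1 and f'(0) = -10/169 + C2 + 5*C1 = 4. Solving gives C1 = 145/169, C2 = -3/13.

f = -10*sin(x)/169 + 24*cos(x)/169 + 145*exp(5*x)/169 - 3*x*exp(5*x)/13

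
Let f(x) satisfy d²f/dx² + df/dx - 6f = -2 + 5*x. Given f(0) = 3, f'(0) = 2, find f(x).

f = 7/36 - 5*x/6 + 5*exp(-3*x)/9 + 9*exp(2*x)/4

Characteristic equation r² + r - 6 = 0 factors as (r + 3)(r - 2) = 0, so r = -3, 2.
Hence f_h = C1*exp(-3*x) + C2*exp(2*x).
For the particular solution try f_p = A0 + A1*x. Substituting and matching coefficients of each power of x gives A0 = 7/36, A1 = -5/6, so f_p = 7/36 - 5*x/6.
General solution: f = 7/36 - 5*x/6 + C1*exp(-3*x) + C2*exp(2*x).
Apply the initial conditions: f(0) = 7/36 + C1 + C2 = 3 and f'(0) = -5/6 - 3*C1 + 2*C2 = 2. Solving gives C1 = 5/9, C2 = 9/4.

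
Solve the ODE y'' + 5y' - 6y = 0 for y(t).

Characteristic equation r² + 5r - 6 = 0 factors as (r - 1)(r + 6) = 0, so r = 1, -6.
Hence y_h = C1*exp(t) + C2*exp(-6*t).

y = C1*exp(t) + C2*exp(-6*t)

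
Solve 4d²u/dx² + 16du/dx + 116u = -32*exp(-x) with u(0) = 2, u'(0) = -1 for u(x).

u = -4*exp(-x)/13 + 30*cos(5*x)*exp(-2*x)/13 + 43*exp(-2*x)*sin(5*x)/65

Divide through by 4: u'' + 4u' + 29u = -8*exp(-x).
Characteristic equation r² + 4r + 29 = 0 has discriminant (4)² - 4·(29) = -100 < 0, so r = -2 ± 5i.
Hence u_h = C1*cos(5*x)*exp(-2*x) + C2*exp(-2*x)*sin(5*x).
Try u_p = A*exp(-x). Substituting into the equation and dividing by exp(-x) gives A = -4/13, so u_p = -4*exp(-x)/13.
General solution: u = -4*exp(-x)/13 + C1*cos(5*x)*exp(-2*x) + C2*exp(-2*x)*sin(5*x).
Apply the initial conditions: u(0) = -4/13 + C1 = 2 and u'(0) = 4/13 - 2*C1 + 5*C2 = -1. Solving gives C1 = 30/13, C2 = 43/65.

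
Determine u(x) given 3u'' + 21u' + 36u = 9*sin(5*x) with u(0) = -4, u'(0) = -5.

u = -699*exp(-3*x)/34 - 105*cos(5*x)/1394 - 39*sin(5*x)/1394 + 682*exp(-4*x)/41

Divide through by 3: u'' + 7u' + 12u = 3*sin(5*x).
Characteristic equation r² + 7r + 12 = 0 factors as (r + 4)(r + 3) = 0, so r = -4, -3.
Hence u_h = C1*exp(-4*x) + C2*exp(-3*x).
Try u_p = A*cos(5*x) + B*sin(5*x). Substituting and equating the coefficients of cos(5x) and sin(5x) gives A = -105/1394, B = -39/1394, so u_p = -105*cos(5*x)/1394 - 39*sin(5*x)/1394.
General solution: u = -105*cos(5*x)/1394 - 39*sin(5*x)/1394 + C1*exp(-4*x) + C2*exp(-3*x).
Apply the initial conditions: u(0) = -105/1394 + C1 + C2 = -4 and u'(0) = -195/1394 - 4*C1 - 3*C2 = -5. Solving gives C1 = 682/41, C2 = -699/34.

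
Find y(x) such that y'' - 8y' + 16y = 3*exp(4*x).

y = C1*exp(4*x) + 3*x**2*exp(4*x)/2 + C2*x*exp(4*x)

Characteristic equation r² - 8r + 16 = 0 has discriminant (-8)² - 4·(16) = 0, so r = 4 is a repeated root.
Hence y_h = (C1 + C2*x)*exp(4*x).
Since exp(4*x) solves the homogeneous equation (r = 4 is a root of multiplicity 2), multiply the trial by x^2. Try y_p = A*x^2*exp(4*x). Substituting into the equation and dividing by exp(4*x) gives A = 3/2, so y_p = 3*x^2*exp(4*x)/2.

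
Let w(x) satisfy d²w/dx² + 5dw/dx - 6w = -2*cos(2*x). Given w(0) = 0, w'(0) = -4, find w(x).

Characteristic equation r² + 5r - 6 = 0 factors as (r - 1)(r + 6) = 0, so r = 1, -6.
Hence w_h = C1*exp(x) + C2*exp(-6*x).
Try w_p = A*cos(2*x) + B*sin(2*x). Substituting and equating the coefficients of cos(2x) and sin(2x) gives A = 1/10, B = -1/10, so w_p = -sin(2*x)/10 + cos(2*x)/10.
General solution: w = -sin(2*x)/10 + cos(2*x)/10 + C1*exp(x) + C2*exp(-6*x).
Apply the initial conditions: w(0) = 1/10 + C1 + C2 = 0 and w'(0) = -1/5 + C1 - 6*C2 = -4. Solving gives C1 = -22/35, C2 = 37/70.

w = -22*exp(x)/35 - sin(2*x)/10 + cos(2*x)/10 + 37*exp(-6*x)/70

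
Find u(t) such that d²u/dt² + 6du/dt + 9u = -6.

Characteristic equation r² + 6r + 9 = 0 has discriminant (6)² - 4·(9) = 0, so r = -3 is a repeated root.
Hence u_h = (C1 + C2*t)*exp(-3*t).
For the particular solution try u_p = A0. Substituting and matching coefficients of each power of t gives A0 = -2/3, so u_p = -2/3.

u = -2/3 + C1*exp(-3*t) + C2*t*exp(-3*t)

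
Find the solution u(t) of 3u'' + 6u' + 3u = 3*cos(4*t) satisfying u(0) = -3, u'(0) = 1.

Divide through by 3: u'' + 2u' + u = cos(4*t).
Characteristic equation r² + 2r + 1 = 0 has discriminant (2)² - 4·(1) = 0, so r = -1 is a repeated root.
Hence u_h = (C1 + C2*t)*exp(-t).
Try u_p = A*cos(4*t) + B*sin(4*t). Substituting and equating the coefficients of cos(4t) and sin(4t) gives A = -15/289, B = 8/289, so u_p = -15*cos(4*t)/289 + 8*sin(4*t)/289.
General solution: u = -15*cos(4*t)/289 + 8*sin(4*t)/289 + C1*exp(-t) + C2*t*exp(-t).
Apply the initial conditions: u(0) = -15/289 + C1 = -3 and u'(0) = 32/289 + C2 - C1 = 1. Solving gives C1 = -852/289, C2 = -35/17.

u = -852*exp(-t)/289 - 15*cos(4*t)/289 + 8*sin(4*t)/289 - 35*t*exp(-t)/17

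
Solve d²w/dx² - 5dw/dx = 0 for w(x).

w = C2 + C1*exp(5*x)

Characteristic equation r² - 5r = 0 factors as (r - 5)r = 0, so r = 5, 0.
Hence w_h = C1*exp(5*x) + C2.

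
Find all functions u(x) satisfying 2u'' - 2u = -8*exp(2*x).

Divide through by 2: u'' - u = -4*exp(2*x).
Characteristic equation r² - 1 = 0 factors as (r - 1)(r + 1) = 0, so r = 1, -1.
Hence u_h = C1*exp(x) + C2*exp(-x).
Try u_p = A*exp(2*x). Substituting into the equation and dividing by exp(2*x) gives A = -4/3, so u_p = -4*exp(2*x)/3.

u = -4*exp(2*x)/3 + C1*exp(x) + C2*exp(-x)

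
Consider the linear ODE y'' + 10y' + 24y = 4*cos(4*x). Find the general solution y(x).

y = cos(4*x)/52 + 5*sin(4*x)/52 + C1*exp(-4*x) + C2*exp(-6*x)

Characteristic equation r² + 10r + 24 = 0 factors as (r + 4)(r + 6) = 0, so r = -4, -6.
Hence y_h = C1*exp(-4*x) + C2*exp(-6*x).
Try y_p = A*cos(4*x) + B*sin(4*x). Substituting and equating the coefficients of cos(4x) and sin(4x) gives A = 1/52, B = 5/52, so y_p = cos(4*x)/52 + 5*sin(4*x)/52.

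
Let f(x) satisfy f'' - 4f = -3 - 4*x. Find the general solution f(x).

Characteristic equation r² - 4 = 0 factors as (r - 2)(r + 2) = 0, so r = 2, -2.
Hence f_h = C1*exp(2*x) + C2*exp(-2*x).
For the particular solution try f_p = A0 + A1*x. Substituting and matching coefficients of each power of x gives A0 = 3/4, A1 = 1, so f_p = 3/4 + x.

f = 3/4 + x + C1*exp(2*x) + C2*exp(-2*x)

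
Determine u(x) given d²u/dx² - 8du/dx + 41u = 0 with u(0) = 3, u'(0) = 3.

u = 3*cos(5*x)*exp(4*x) - 9*exp(4*x)*sin(5*x)/5

Characteristic equation r² - 8r + 41 = 0 has discriminant (-8)² - 4·(41) = -100 < 0, so r = 4 ± 5i.
Hence u_h = C1*cos(5*x)*exp(4*x) + C2*exp(4*x)*sin(5*x).
Apply the initial conditions: u(0) = C1 = 3 and u'(0) = 4*C1 + 5*C2 = 3. Solving gives C1 = 3, C2 = -9/5.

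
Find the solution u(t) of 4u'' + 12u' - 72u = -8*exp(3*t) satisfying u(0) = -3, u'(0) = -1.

u = -169*exp(3*t)/81 - 74*exp(-6*t)/81 - 2*t*exp(3*t)/9

Divide through by 4: u'' + 3u' - 18u = -2*exp(3*t).
Characteristic equation r² + 3r - 18 = 0 factors as (r + 6)(r - 3) = 0, so r = -6, 3.
Hence u_h = C1*exp(-6*t) + C2*exp(3*t).
Since exp(3*t) solves the homogeneous equation (r = 3 is a root of multiplicity 1), multiply the trial by t. Try u_p = A*t*exp(3*t). Substituting into the equation and dividing by exp(3*t) gives A = -2/9, so u_p = -2*t*exp(3*t)/9.
General solution: u = C1*exp(-6*t) + C2*exp(3*t) - 2*t*exp(3*t)/9.
Apply the initial conditions: u(0) = C1 + C2 = -3 and u'(0) = -2/9 - 6*C1 + 3*C2 = -1. Solving gives C1 = -74/81, C2 = -169/81.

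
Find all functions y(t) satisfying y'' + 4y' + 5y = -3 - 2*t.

y = -7/25 - 2*t/5 + C1*cos(t)*exp(-2*t) + C2*exp(-2*t)*sin(t)

Characteristic equation r² + 4r + 5 = 0 has discriminant (4)² - 4·(5) = -4 < 0, so r = -2 ± i.
Hence y_h = C1*cos(t)*exp(-2*t) + C2*exp(-2*t)*sin(t).
For the particular solution try y_p = A0 + A1*t. Substituting and matching coefficients of each power of t gives A0 = -7/25, A1 = -2/5, so y_p = -7/25 - 2*t/5.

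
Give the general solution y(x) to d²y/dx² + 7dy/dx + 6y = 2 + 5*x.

Characteristic equation r² + 7r + 6 = 0 factors as (r + 1)(r + 6) = 0, so r = -1, -6.
Hence y_h = C1*exp(-x) + C2*exp(-6*x).
For the particular solution try y_p = A0 + A1*x. Substituting and matching coefficients of each power of x gives A0 = -23/36, A1 = 5/6, so y_p = -23/36 + 5*x/6.

y = -23/36 + 5*x/6 + C1*exp(-x) + C2*exp(-6*x)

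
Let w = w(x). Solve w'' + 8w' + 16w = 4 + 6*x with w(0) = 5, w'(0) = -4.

Characteristic equation r² + 8r + 16 = 0 has discriminant (8)² - 4·(16) = 0, so r = -4 is a repeated root.
Hence w_h = (C1 + C2*x)*exp(-4*x).
For the particular solution try w_p = A0 + A1*x. Substituting and matching coefficients of each power of x gives A0 = 1/16, A1 = 3/8, so w_p = 1/16 + 3*x/8.
General solution: w = 1/16 + 3*x/8 + C1*exp(-4*x) + C2*x*exp(-4*x).
Apply the initial conditions: w(0) = 1/16 + C1 = 5 and w'(0) = 3/8 + C2 - 4*C1 = -4. Solving gives C1 = 79/16, C2 = 123/8.

w = 1/16 + 3*x/8 + 79*exp(-4*x)/16 + 123*x*exp(-4*x)/8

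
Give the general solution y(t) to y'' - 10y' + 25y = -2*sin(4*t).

Characteristic equation r² - 10r + 25 = 0 has discriminant (-10)² - 4·(25) = 0, so r = 5 is a repeated root.
Hence y_h = (C1 + C2*t)*exp(5*t).
Try y_p = A*cos(4*t) + B*sin(4*t). Substituting and equating the coefficients of cos(4t) and sin(4t) gives A = -80/1681, B = -18/1681, so y_p = -80*cos(4*t)/1681 - 18*sin(4*t)/1681.

y = -80*cos(4*t)/1681 - 18*sin(4*t)/1681 + C1*exp(5*t) + C2*t*exp(5*t)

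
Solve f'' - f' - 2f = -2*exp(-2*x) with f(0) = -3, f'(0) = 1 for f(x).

Characteristic equation r² - r - 2 = 0 factors as (r + 1)(r - 2) = 0, so r = -1, 2.
Hence f_h = C1*exp(-x) + C2*exp(2*x).
Try f_p = A*exp(-2*x). Substituting into the equation and dividing by exp(-2*x) gives A = -1/2, so f_p = -exp(-2*x)/2.
General solution: f = -exp(-2*x)/2 + C1*exp(-x) + C2*exp(2*x).
Apply the initial conditions: f(0) = -1/2 + C1 + C2 = -3 and f'(0) = 1 - C1 + 2*C2 = 1. Solving gives C1 = -5/3, C2 = -5/6.

f = -5*exp(-x)/3 - 5*exp(2*x)/6 - exp(-2*x)/2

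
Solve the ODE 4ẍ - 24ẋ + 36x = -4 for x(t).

Divide through by 4: x'' - 6x' + 9x = -1.
Characteristic equation r² - 6r + 9 = 0 has discriminant (-6)² - 4·(9) = 0, so r = 3 is a repeated root.
Hence x_h = (C1 + C2*t)*exp(3*t).
For the particular solution try x_p = A0. Substituting and matching coefficients of each power of t gives A0 = -1/9, so x_p = -1/9.

x = -1/9 + C1*exp(3*t) + C2*t*exp(3*t)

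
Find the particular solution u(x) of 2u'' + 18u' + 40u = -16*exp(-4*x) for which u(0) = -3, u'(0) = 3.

u = -4*exp(-4*x) - 8*x*exp(-4*x) + exp(-5*x)

Divide through by 2: u'' + 9u' + 20u = -8*exp(-4*x).
Characteristic equation r² + 9r + 20 = 0 factors as (r + 5)(r + 4) = 0, so r = -5, -4.
Hence u_h = C1*exp(-5*x) + C2*exp(-4*x).
Since exp(-4*x) solves the homogeneous equation (r = -4 is a root of multiplicity 1), multiply the trial by x. Try u_p = A*x*exp(-4*x). Substituting into the equation and dividing by exp(-4*x) gives A = -8, so u_p = -8*x*exp(-4*x).
General solution: u = C1*exp(-5*x) + C2*exp(-4*x) - 8*x*exp(-4*x).
Apply the initial conditions: u(0) = C1 + C2 = -3 and u'(0) = -8 - 5*C1 - 4*C2 = 3. Solving gives C1 = 1, C2 = -4.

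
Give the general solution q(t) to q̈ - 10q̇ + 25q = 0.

Characteristic equation r² - 10r + 25 = 0 has discriminant (-10)² - 4·(25) = 0, so r = 5 is a repeated root.
Hence q_h = (C1 + C2*t)*exp(5*t).

q = C1*exp(5*t) + C2*t*exp(5*t)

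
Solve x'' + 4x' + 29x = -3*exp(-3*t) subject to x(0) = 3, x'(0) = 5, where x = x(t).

Characteristic equation r² + 4r + 29 = 0 has discriminant (4)² - 4·(29) = -100 < 0, so r = -2 ± 5i.
Hence x_h = C1*cos(5*t)*exp(-2*t) + C2*exp(-2*t)*sin(5*t).
Try x_p = A*exp(-3*t). Substituting into the equation and dividing by exp(-3*t) gives A = -3/26, so x_p = -3*exp(-3*t)/26.
General solution: x = -3*exp(-3*t)/26 + C1*cos(5*t)*exp(-2*t) + C2*exp(-2*t)*sin(5*t).
Apply the initial conditions: x(0) = -3/26 + C1 = 3 and x'(0) = 9/26 - 2*C1 + 5*C2 = 5. Solving gives C1 = 81/26, C2 = 283/130.

x = -3*exp(-3*t)/26 + 81*cos(5*t)*exp(-2*t)/26 + 283*exp(-2*t)*sin(5*t)/130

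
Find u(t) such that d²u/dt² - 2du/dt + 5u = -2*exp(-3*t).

Characteristic equation r² - 2r + 5 = 0 has discriminant (-2)² - 4·(5) = -16 < 0, so r = 1 ± 2i.
Hence u_h = C1*cos(2*t)*exp(t) + C2*exp(t)*sin(2*t).
Try u_p = A*exp(-3*t). Substituting into the equation and dividing by exp(-3*t) gives A = -1/10, so u_p = -exp(-3*t)/10.

u = -exp(-3*t)/10 + C1*cos(2*t)*exp(t) + C2*exp(t)*sin(2*t)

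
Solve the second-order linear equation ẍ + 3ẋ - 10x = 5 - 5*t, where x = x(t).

Characteristic equation r² + 3r - 10 = 0 factors as (r - 2)(r + 5) = 0, so r = 2, -5.
Hence x_h = C1*exp(2*t) + C2*exp(-5*t).
For the particular solution try x_p = A0 + A1*t. Substituting and matching coefficients of each power of t gives A0 = -7/20, A1 = 1/2, so x_p = -7/20 + t/2.

x = -7/20 + t/2 + C1*exp(2*t) + C2*exp(-5*t)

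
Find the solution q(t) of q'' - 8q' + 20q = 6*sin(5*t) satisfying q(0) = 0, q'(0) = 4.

Characteristic equation r² - 8r + 20 = 0 has discriminant (-8)² - 4·(20) = -16 < 0, so r = 4 ± 2i.
Hence q_h = C1*cos(2*t)*exp(4*t) + C2*exp(4*t)*sin(2*t).
Try q_p = A*cos(5*t) + B*sin(5*t). Substituting and equating the coefficients of cos(5t) and sin(5t) gives A = 48/325, B = -6/325, so q_p = -6*sin(5*t)/325 + 48*cos(5*t)/325.
General solution: q = -6*sin(5*t)/325 + 48*cos(5*t)/325 + C1*cos(2*t)*exp(4*t) + C2*exp(4*t)*sin(2*t).
Apply the initial conditions: q(0) = 48/325 + C1 = 0 and q'(0) = -6/65 + 2*C2 + 4*C1 = 4. Solving gives C1 = -48/325, C2 = 761/325.

q = -6*sin(5*t)/325 + 48*cos(5*t)/325 - 48*cos(2*t)*exp(4*t)/325 + 761*exp(4*t)*sin(2*t)/325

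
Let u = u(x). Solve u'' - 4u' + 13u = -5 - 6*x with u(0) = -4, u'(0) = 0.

Characteristic equation r² - 4r + 13 = 0 has discriminant (-4)² - 4·(13) = -36 < 0, so r = 2 ± 3i.
Hence u_h = C1*cos(3*x)*exp(2*x) + C2*exp(2*x)*sin(3*x).
For the particular solution try u_p = A0 + A1*x. Substituting and matching coefficients of each power of x gives A0 = -89/169, A1 = -6/13, so u_p = -89/169 - 6*x/13.
General solution: u = -89/169 - 6*x/13 + C1*cos(3*x)*exp(2*x) + C2*exp(2*x)*sin(3*x).
Apply the initial conditions: u(0) = -89/169 + C1 = -4 and u'(0) = -6/13 + 2*C1 + 3*C2 = 0. Solving gives C1 = -587/169, C2 = 1252/507.

u = -89/169 - 6*x/13 - 587*cos(3*x)*exp(2*x)/169 + 1252*exp(2*x)*sin(3*x)/507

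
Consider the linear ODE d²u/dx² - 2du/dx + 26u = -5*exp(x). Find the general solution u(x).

u = -exp(x)/5 + C1*cos(5*x)*exp(x) + C2*exp(x)*sin(5*x)

Characteristic equation r² - 2r + 26 = 0 has discriminant (-2)² - 4·(26) = -100 < 0, so r = 1 ± 5i.
Hence u_h = C1*cos(5*x)*exp(x) + C2*exp(x)*sin(5*x).
Try u_p = A*exp(x). Substituting into the equation and dividing by exp(x) gives A = -1/5, so u_p = -exp(x)/5.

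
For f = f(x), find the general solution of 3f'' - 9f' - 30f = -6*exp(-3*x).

f = -exp(-3*x)/4 + C1*exp(-2*x) + C2*exp(5*x)

Divide through by 3: f'' - 3f' - 10f = -2*exp(-3*x).
Characteristic equation r² - 3r - 10 = 0 factors as (r + 2)(r - 5) = 0, so r = -2, 5.
Hence f_h = C1*exp(-2*x) + C2*exp(5*x).
Try f_p = A*exp(-3*x). Substituting into the equation and dividing by exp(-3*x) gives A = -1/4, so f_p = -exp(-3*x)/4.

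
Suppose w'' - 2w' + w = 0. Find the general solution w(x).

Characteristic equation r² - 2r + 1 = 0 has discriminant (-2)² - 4·(1) = 0, so r = 1 is a repeated root.
Hence w_h = (C1 + C2*x)*exp(x).

w = C1*exp(x) + C2*x*exp(x)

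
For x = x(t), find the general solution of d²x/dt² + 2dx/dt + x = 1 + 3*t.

x = -5 + 3*t + C1*exp(-t) + C2*t*exp(-t)

Characteristic equation r² + 2r + 1 = 0 has discriminant (2)² - 4·(1) = 0, so r = -1 is a repeated root.
Hence x_h = (C1 + C2*t)*exp(-t).
For the particular solution try x_p = A0 + A1*t. Substituting and matching coefficients of each power of t gives A0 = -5, A1 = 3, so x_p = -5 + 3*t.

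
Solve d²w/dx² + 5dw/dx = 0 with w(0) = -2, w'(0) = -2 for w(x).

w = -12/5 + 2*exp(-5*x)/5

Characteristic equation r² + 5r = 0 factors as (r + 5)r = 0, so r = -5, 0.
Hence w_h = C1*exp(-5*x) + C2.
Apply the initial conditions: w(0) = C1 + C2 = -2 and w'(0) = -5*C1 = -2. Solving gives C1 = 2/5, C2 = -12/5.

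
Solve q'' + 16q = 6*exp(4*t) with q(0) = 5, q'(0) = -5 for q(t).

Characteristic equation r² + 16 = 0 has discriminant (0)² - 4·(16) = -64 < 0, so r = ± 4i.
Hence q_h = C1*cos(4*t) + C2*sin(4*t).
Try q_p = A*exp(4*t). Substituting into the equation and dividing by exp(4*t) gives A = 3/16, so q_p = 3*exp(4*t)/16.
General solution: q = 3*exp(4*t)/16 + C1*cos(4*t) + C2*sin(4*t).
Apply the initial conditions: q(0) = 3/16 + C1 = 5 and q'(0) = 3/4 + 4*C2 = -5. Solving gives C1 = 77/16, C2 = -23/16.

q = -23*sin(4*t)/16 + 3*exp(4*t)/16 + 77*cos(4*t)/16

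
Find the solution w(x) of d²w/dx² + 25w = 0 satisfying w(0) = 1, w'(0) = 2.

Characteristic equation r² + 25 = 0 has discriminant (0)² - 4·(25) = -100 < 0, so r = ± 5i.
Hence w_h = C1*cos(5*x) + C2*sin(5*x).
Apply the initial conditions: w(0) = C1 = 1 and w'(0) = 5*C2 = 2. Solving gives C1 = 1, C2 = 2/5.

w = 2*sin(5*x)/5 + cos(5*x)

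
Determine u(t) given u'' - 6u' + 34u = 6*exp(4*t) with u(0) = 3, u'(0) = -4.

Characteristic equation r² - 6r + 34 = 0 has discriminant (-6)² - 4·(34) = -100 < 0, so r = 3 ± 5i.
Hence u_h = C1*cos(5*t)*exp(3*t) + C2*exp(3*t)*sin(5*t).
Try u_p = A*exp(4*t). Substituting into the equation and dividing by exp(4*t) gives A = 3/13, so u_p = 3*exp(4*t)/13.
General solution: u = 3*exp(4*t)/13 + C1*cos(5*t)*exp(3*t) + C2*exp(3*t)*sin(5*t).
Apply the initial conditions: u(0) = 3/13 + C1 = 3 and u'(0) = 12/13 + 3*C1 + 5*C2 = -4. Solving gives C1 = 36/13, C2 = -172/65.

u = 3*exp(4*t)/13 - 172*exp(3*t)*sin(5*t)/65 + 36*cos(5*t)*exp(3*t)/13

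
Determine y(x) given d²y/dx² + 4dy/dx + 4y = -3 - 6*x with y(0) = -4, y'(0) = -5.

y = 3/4 - 19*exp(-2*x)/4 - 3*x/2 - 13*x*exp(-2*x)

Characteristic equation r² + 4r + 4 = 0 has discriminant (4)² - 4·(4) = 0, so r = -2 is a repeated root.
Hence y_h = (C1 + C2*x)*exp(-2*x).
For the particular solution try y_p = A0 + A1*x. Substituting and matching coefficients of each power of x gives A0 = 3/4, A1 = -3/2, so y_p = 3/4 - 3*x/2.
General solution: y = 3/4 - 3*x/2 + C1*exp(-2*x) + C2*x*exp(-2*x).
Apply the initial conditions: y(0) = 3/4 + C1 = -4 and y'(0) = -3/2 + C2 - 2*C1 = -5. Solving gives C1 = -19/4, C2 = -13.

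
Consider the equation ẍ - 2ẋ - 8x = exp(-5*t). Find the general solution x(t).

x = exp(-5*t)/27 + C1*exp(4*t) + C2*exp(-2*t)

Characteristic equation r² - 2r - 8 = 0 factors as (r - 4)(r + 2) = 0, so r = 4, -2.
Hence x_h = C1*exp(4*t) + C2*exp(-2*t).
Try x_p = A*exp(-5*t). Substituting into the equation and dividing by exp(-5*t) gives A = 1/27, so x_p = exp(-5*t)/27.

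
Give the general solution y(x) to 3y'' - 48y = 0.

y = C1*exp(4*x) + C2*exp(-4*x)

Divide through by 3: y'' - 16y = 0.
Characteristic equation r² - 16 = 0 factors as (r - 4)(r + 4) = 0, so r = 4, -4.
Hence y_h = C1*exp(4*x) + C2*exp(-4*x).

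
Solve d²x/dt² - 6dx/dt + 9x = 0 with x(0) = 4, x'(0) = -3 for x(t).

Characteristic equation r² - 6r + 9 = 0 has discriminant (-6)² - 4·(9) = 0, so r = 3 is a repeated root.
Hence x_h = (C1 + C2*t)*exp(3*t).
Apply the initial conditions: x(0) = C1 = 4 and x'(0) = C2 + 3*C1 = -3. Solving gives C1 = 4, C2 = -15.

x = 4*exp(3*t) - 15*t*exp(3*t)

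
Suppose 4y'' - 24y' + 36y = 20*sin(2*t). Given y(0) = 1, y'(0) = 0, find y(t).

Divide through by 4: y'' - 6y' + 9y = 5*sin(2*t).
Characteristic equation r² - 6r + 9 = 0 has discriminant (-6)² - 4·(9) = 0, so r = 3 is a repeated root.
Hence y_h = (C1 + C2*t)*exp(3*t).
Try y_p = A*cos(2*t) + B*sin(2*t). Substituting and equating the coefficients of cos(2t) and sin(2t) gives A = 60/169, B = 25/169, so y_p = 25*sin(2*t)/169 + 60*cos(2*t)/169.
General solution: y = 25*sin(2*t)/169 + 60*cos(2*t)/169 + C1*exp(3*t) + C2*t*exp(3*t).
Apply the initial conditions: y(0) = 60/169 + C1 = 1 and y'(0) = 50/169 + C2 + 3*C1 = 0. Solving gives C1 = 109/169, C2 = -29/13.

y = 25*sin(2*t)/169 + 60*cos(2*t)/169 + 109*exp(3*t)/169 - 29*t*exp(3*t)/13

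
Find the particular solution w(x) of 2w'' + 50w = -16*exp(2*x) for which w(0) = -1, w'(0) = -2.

Divide through by 2: w'' + 25w = -8*exp(2*x).
Characteristic equation r² + 25 = 0 has discriminant (0)² - 4·(25) = -100 < 0, so r = ± 5i.
Hence w_h = C1*cos(5*x) + C2*sin(5*x).
Try w_p = A*exp(2*x). Substituting into the equation and dividing by exp(2*x) gives A = -8/29, so w_p = -8*exp(2*x)/29.
General solution: w = -8*exp(2*x)/29 + C1*cos(5*x) + C2*sin(5*x).
Apply the initial conditions: w(0) = -8/29 + C1 = -1 and w'(0) = -16/29 + 5*C2 = -2. Solving gives C1 = -21/29, C2 = -42/145.

w = -42*sin(5*x)/145 - 21*cos(5*x)/29 - 8*exp(2*x)/29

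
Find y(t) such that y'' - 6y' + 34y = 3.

y = 3/34 + C1*cos(5*t)*exp(3*t) + C2*exp(3*t)*sin(5*t)

Characteristic equation r² - 6r + 34 = 0 has discriminant (-6)² - 4·(34) = -100 < 0, so r = 3 ± 5i.
Hence y_h = C1*cos(5*t)*exp(3*t) + C2*exp(3*t)*sin(5*t).
For the particular solution try y_p = A0. Substituting and matching coefficients of each power of t gives A0 = 3/34, so y_p = 3/34.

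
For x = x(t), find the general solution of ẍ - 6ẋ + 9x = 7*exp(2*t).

x = 7*exp(2*t) + C1*exp(3*t) + C2*t*exp(3*t)

Characteristic equation r² - 6r + 9 = 0 has discriminant (-6)² - 4·(9) = 0, so r = 3 is a repeated root.
Hence x_h = (C1 + C2*t)*exp(3*t).
Try x_p = A*exp(2*t). Substituting into the equation and dividing by exp(2*t) gives A = 7, so x_p = 7*exp(2*t).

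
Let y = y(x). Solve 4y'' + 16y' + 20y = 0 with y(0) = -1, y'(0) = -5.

Divide through by 4: y'' + 4y' + 5y = 0.
Characteristic equation r² + 4r + 5 = 0 has discriminant (4)² - 4·(5) = -4 < 0, so r = -2 ± i.
Hence y_h = C1*cos(x)*exp(-2*x) + C2*exp(-2*x)*sin(x).
Apply the initial conditions: y(0) = C1 = -1 and y'(0) = C2 - 2*C1 = -5. Solving gives C1 = -1, C2 = -7.

y = -cos(x)*exp(-2*x) - 7*exp(-2*x)*sin(x)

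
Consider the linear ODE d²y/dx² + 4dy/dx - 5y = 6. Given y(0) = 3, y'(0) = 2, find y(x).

Characteristic equation r² + 4r - 5 = 0 factors as (r + 5)(r - 1) = 0, so r = -5, 1.
Hence y_h = C1*exp(-5*x) + C2*exp(x).
For the particular solution try y_p = A0. Substituting and matching coefficients of each power of x gives A0 = -6/5, so y_p = -6/5.
General solution: y = -6/5 + C1*exp(-5*x) + C2*exp(x).
Apply the initial conditions: y(0) = -6/5 + C1 + C2 = 3 and y'(0) = C2 - 5*C1 = 2. Solving gives C1 = 11/30, C2 = 23/6.

y = -6/5 + 11*exp(-5*x)/30 + 23*exp(x)/6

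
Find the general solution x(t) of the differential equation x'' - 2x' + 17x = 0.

x = C1*cos(4*t)*exp(t) + C2*exp(t)*sin(4*t)

Characteristic equation r² - 2r + 17 = 0 has discriminant (-2)² - 4·(17) = -64 < 0, so r = 1 ± 4i.
Hence x_h = C1*cos(4*t)*exp(t) + C2*exp(t)*sin(4*t).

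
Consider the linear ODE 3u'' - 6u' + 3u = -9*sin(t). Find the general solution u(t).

Divide through by 3: u'' - 2u' + u = -3*sin(t).
Characteristic equation r² - 2r + 1 = 0 has discriminant (-2)² - 4·(1) = 0, so r = 1 is a repeated root.
Hence u_h = (C1 + C2*t)*exp(t).
Try u_p = A*cos(t) + B*sin(t). Substituting and equating the coefficients of cos(t) and sin(t) gives A = -3/2, B = 0, so u_p = -3*cos(t)/2.

u = -3*cos(t)/2 + C1*exp(t) + C2*t*exp(t)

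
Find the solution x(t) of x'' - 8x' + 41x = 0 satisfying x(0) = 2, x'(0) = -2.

Characteristic equation r² - 8r + 41 = 0 has discriminant (-8)² - 4·(41) = -100 < 0, so r = 4 ± 5i.
Hence x_h = C1*cos(5*t)*exp(4*t) + C2*exp(4*t)*sin(5*t).
Apply the initial conditions: x(0) = C1 = 2 and x'(0) = 4*C1 + 5*C2 = -2. Solving gives C1 = 2, C2 = -2.

x = -2*exp(4*t)*sin(5*t) + 2*cos(5*t)*exp(4*t)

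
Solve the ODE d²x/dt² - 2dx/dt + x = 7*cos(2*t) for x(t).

x = -28*sin(2*t)/25 - 21*cos(2*t)/25 + C1*exp(t) + C2*t*exp(t)

Characteristic equation r² - 2r + 1 = 0 has discriminant (-2)² - 4·(1) = 0, so r = 1 is a repeated root.
Hence x_h = (C1 + C2*t)*exp(t).
Try x_p = A*cos(2*t) + B*sin(2*t). Substituting and equating the coefficients of cos(2t) and sin(2t) gives A = -21/25, B = -28/25, so x_p = -28*sin(2*t)/25 - 21*cos(2*t)/25.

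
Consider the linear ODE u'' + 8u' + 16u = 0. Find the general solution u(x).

u = C1*exp(-4*x) + C2*x*exp(-4*x)

Characteristic equation r² + 8r + 16 = 0 has discriminant (8)² - 4·(16) = 0, so r = -4 is a repeated root.
Hence u_h = (C1 + C2*x)*exp(-4*x).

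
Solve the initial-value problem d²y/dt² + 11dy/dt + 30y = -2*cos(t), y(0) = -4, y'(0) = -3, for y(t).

y = -346*exp(-5*t)/13 - 29*cos(t)/481 - 11*sin(t)/481 + 839*exp(-6*t)/37

Characteristic equation r² + 11r + 30 = 0 factors as (r + 5)(r + 6) = 0, so r = -5, -6.
Hence y_h = C1*exp(-5*t) + C2*exp(-6*t).
Try y_p = A*cos(t) + B*sin(t). Substituting and equating the coefficients of cos(t) and sin(t) gives A = -29/481, B = -11/481, so y_p = -29*cos(t)/481 - 11*sin(t)/481.
General solution: y = -29*cos(t)/481 - 11*sin(t)/481 + C1*exp(-5*t) + C2*exp(-6*t).
Apply the initial conditions: y(0) = -29/481 + C1 + C2 = -4 and y'(0) = -11/481 - 6*C2 - 5*C1 = -3. Solving gives C1 = -346/13, C2 = 839/37.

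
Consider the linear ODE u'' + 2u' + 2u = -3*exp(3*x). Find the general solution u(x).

u = -3*exp(3*x)/17 + C1*cos(x)*exp(-x) + C2*exp(-x)*sin(x)

Characteristic equation r² + 2r + 2 = 0 has discriminant (2)² - 4·(2) = -4 < 0, so r = -1 ± i.
Hence u_h = C1*cos(x)*exp(-x) + C2*exp(-x)*sin(x).
Try u_p = A*exp(3*x). Substituting into the equation and dividing by exp(3*x) gives A = -3/17, so u_p = -3*exp(3*x)/17.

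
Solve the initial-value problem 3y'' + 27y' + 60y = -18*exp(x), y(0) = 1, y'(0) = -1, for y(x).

Divide through by 3: y'' + 9y' + 20y = -6*exp(x).
Characteristic equation r² + 9r + 20 = 0 factors as (r + 5)(r + 4) = 0, so r = -5, -4.
Hence y_h = C1*exp(-5*x) + C2*exp(-4*x).
Try y_p = A*exp(x). Substituting into the equation and dividing by exp(x) gives A = -1/5, so y_p = -exp(x)/5.
General solution: y = -exp(x)/5 + C1*exp(-5*x) + C2*exp(-4*x).
Apply the initial conditions: y(0) = -1/5 + C1 + C2 = 1 and y'(0) = -1/5 - 5*C1 - 4*C2 = -1. Solving gives C1 = -4, C2 = 26/5.

y = -4*exp(-5*x) - exp(x)/5 + 26*exp(-4*x)/5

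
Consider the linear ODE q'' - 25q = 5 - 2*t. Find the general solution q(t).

Characteristic equation r² - 25 = 0 factors as (r + 5)(r - 5) = 0, so r = -5, 5.
Hence q_h = C1*exp(-5*t) + C2*exp(5*t).
For the particular solution try q_p = A0 + A1*t. Substituting and matching coefficients of each power of t gives A0 = -1/5, A1 = 2/25, so q_p = -1/5 + 2*t/25.

q = -1/5 + 2*t/25 + C1*exp(-5*t) + C2*exp(5*t)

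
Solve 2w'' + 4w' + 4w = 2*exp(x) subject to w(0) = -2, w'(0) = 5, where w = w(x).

Divide through by 2: w'' + 2w' + 2w = exp(x).
Characteristic equation r² + 2r + 2 = 0 has discriminant (2)² - 4·(2) = -4 < 0, so r = -1 ± i.
Hence w_h = C1*cos(x)*exp(-x) + C2*exp(-x)*sin(x).
Try w_p = A*exp(x). Substituting into the equation and dividing by exp(x) gives A = 1/5, so w_p = exp(x)/5.
General solution: w = exp(x)/5 + C1*cos(x)*exp(-x) + C2*exp(-x)*sin(x).
Apply the initial conditions: w(0) = 1/5 + C1 = -2 and w'(0) = 1/5 + C2 - C1 = 5. Solving gives C1 = -11/5, C2 = 13/5.

w = exp(x)/5 - 11*cos(x)*exp(-x)/5 + 13*exp(-x)*sin(x)/5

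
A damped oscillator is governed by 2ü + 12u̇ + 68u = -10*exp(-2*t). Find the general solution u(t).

u = -5*exp(-2*t)/26 + C1*cos(5*t)*exp(-3*t) + C2*exp(-3*t)*sin(5*t)

Divide through by 2: u'' + 6u' + 34u = -5*exp(-2*t).
Characteristic equation r² + 6r + 34 = 0 has discriminant (6)² - 4·(34) = -100 < 0, so r = -3 ± 5i.
Hence u_h = C1*cos(5*t)*exp(-3*t) + C2*exp(-3*t)*sin(5*t).
Try u_p = A*exp(-2*t). Substituting into the equation and dividing by exp(-2*t) gives A = -5/26, so u_p = -5*exp(-2*t)/26.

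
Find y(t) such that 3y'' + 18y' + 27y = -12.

y = -4/9 + C1*exp(-3*t) + C2*t*exp(-3*t)

Divide through by 3: y'' + 6y' + 9y = -4.
Characteristic equation r² + 6r + 9 = 0 has discriminant (6)² - 4·(9) = 0, so r = -3 is a repeated root.
Hence y_h = (C1 + C2*t)*exp(-3*t).
For the particular solution try y_p = A0. Substituting and matching coefficients of each power of t gives A0 = -4/9, so y_p = -4/9.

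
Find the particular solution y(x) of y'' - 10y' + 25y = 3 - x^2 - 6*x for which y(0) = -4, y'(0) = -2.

y = 9/625 - 2509*exp(5*x)/625 - 34*x/125 - x**2/25 + 2293*x*exp(5*x)/125

Characteristic equation r² - 10r + 25 = 0 has discriminant (-10)² - 4·(25) = 0, so r = 5 is a repeated root.
Hence y_h = (C1 + C2*x)*exp(5*x).
For the particular solution try y_p = A0 + A1*x + A2*x^2. Substituting and matching coefficients of each power of x gives A0 = 9/625, A1 = -34/125, A2 = -1/25, so y_p = 9/625 - 34*x/125 - x^2/25.
General solution: y = 9/625 - 34*x/125 - x^2/25 + C1*exp(5*x) + C2*x*exp(5*x).
Apply the initial conditions: y(0) = 9/625 + C1 = -4 and y'(0) = -34/125 + C2 + 5*C1 = -2. Solving gives C1 = -2509/625, C2 = 2293/125.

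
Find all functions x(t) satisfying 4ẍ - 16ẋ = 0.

Divide through by 4: x'' - 4x' = 0.
Characteristic equation r² - 4r = 0 factors as (r - 4)r = 0, so r = 4, 0.
Hence x_h = C1*exp(4*t) + C2.

x = C2 + C1*exp(4*t)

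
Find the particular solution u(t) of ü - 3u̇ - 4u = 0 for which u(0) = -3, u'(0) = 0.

Characteristic equation r² - 3r - 4 = 0 factors as (r + 1)(r - 4) = 0, so r = -1, 4.
Hence u_h = C1*exp(-t) + C2*exp(4*t).
Apply the initial conditions: u(0) = C1 + C2 = -3 and u'(0) = -C1 + 4*C2 = 0. Solving gives C1 = -12/5, C2 = -3/5.

u = -12*exp(-t)/5 - 3*exp(4*t)/5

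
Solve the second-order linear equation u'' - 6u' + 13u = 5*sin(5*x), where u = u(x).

u = -5*sin(5*x)/87 + 25*cos(5*x)/174 + C1*cos(2*x)*exp(3*x) + C2*exp(3*x)*sin(2*x)

Characteristic equation r² - 6r + 13 = 0 has discriminant (-6)² - 4·(13) = -16 < 0, so r = 3 ± 2i.
Hence u_h = C1*cos(2*x)*exp(3*x) + C2*exp(3*x)*sin(2*x).
Try u_p = A*cos(5*x) + B*sin(5*x). Substituting and equating the coefficients of cos(5x) and sin(5x) gives A = 25/174, B = -5/87, so u_p = -5*sin(5*x)/87 + 25*cos(5*x)/174.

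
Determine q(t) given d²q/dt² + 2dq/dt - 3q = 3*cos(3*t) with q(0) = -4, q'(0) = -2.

q = -137*exp(t)/40 - 3*exp(-3*t)/8 - cos(3*t)/5 + sin(3*t)/10

Characteristic equation r² + 2r - 3 = 0 factors as (r + 3)(r - 1) = 0, so r = -3, 1.
Hence q_h = C1*exp(-3*t) + C2*exp(t).
Try q_p = A*cos(3*t) + B*sin(3*t). Substituting and equating the coefficients of cos(3t) and sin(3t) gives A = -1/5, B = 1/10, so q_p = -cos(3*t)/5 + sin(3*t)/10.
General solution: q = -cos(3*t)/5 + sin(3*t)/10 + C1*exp(-3*t) + C2*exp(t).
Apply the initial conditions: q(0) = -1/5 + C1 + C2 = -4 and q'(0) = 3/10 + C2 - 3*C1 = -2. Solving gives C1 = -3/8, C2 = -137/40.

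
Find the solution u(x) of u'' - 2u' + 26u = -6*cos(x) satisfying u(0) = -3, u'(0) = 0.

u = -150*cos(x)/629 + 12*sin(x)/629 - 1737*cos(5*x)*exp(x)/629 + 345*exp(x)*sin(5*x)/629

Characteristic equation r² - 2r + 26 = 0 has discriminant (-2)² - 4·(26) = -100 < 0, so r = 1 ± 5i.
Hence u_h = C1*cos(5*x)*exp(x) + C2*exp(x)*sin(5*x).
Try u_p = A*cos(x) + B*sin(x). Substituting and equating the coefficients of cos(x) and sin(x) gives A = -150/629, B = 12/629, so u_p = -150*cos(x)/629 + 12*sin(x)/629.
General solution: u = -150*cos(x)/629 + 12*sin(x)/629 + C1*cos(5*x)*exp(x) + C2*exp(x)*sin(5*x).
Apply the initial conditions: u(0) = -150/629 + C1 = -3 and u'(0) = 12/629 + C1 + 5*C2 = 0. Solving gives C1 = -1737/629, C2 = 345/629.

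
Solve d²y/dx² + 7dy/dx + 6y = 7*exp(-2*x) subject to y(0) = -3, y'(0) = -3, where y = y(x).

Characteristic equation r² + 7r + 6 = 0 factors as (r + 6)(r + 1) = 0, so r = -6, -1.
Hence y_h = C1*exp(-6*x) + C2*exp(-x).
Try y_p = A*exp(-2*x). Substituting into the equation and dividing by exp(-2*x) gives A = -7/4, so y_p = -7*exp(-2*x)/4.
General solution: y = -7*exp(-2*x)/4 + C1*exp(-6*x) + C2*exp(-x).
Apply the initial conditions: y(0) = -7/4 + C1 + C2 = -3 and y'(0) = 7/2 - C2 - 6*C1 = -3. Solving gives C1 = 31/20, C2 = -14/5.

y = -14*exp(-x)/5 - 7*exp(-2*x)/4 + 31*exp(-6*x)/20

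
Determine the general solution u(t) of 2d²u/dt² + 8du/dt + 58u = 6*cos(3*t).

u = 9*sin(3*t)/136 + 15*cos(3*t)/136 + C1*cos(5*t)*exp(-2*t) + C2*exp(-2*t)*sin(5*t)

Divide through by 2: u'' + 4u' + 29u = 3*cos(3*t).
Characteristic equation r² + 4r + 29 = 0 has discriminant (4)² - 4·(29) = -100 < 0, so r = -2 ± 5i.
Hence u_h = C1*cos(5*t)*exp(-2*t) + C2*exp(-2*t)*sin(5*t).
Try u_p = A*cos(3*t) + B*sin(3*t). Substituting and equating the coefficients of cos(3t) and sin(3t) gives A = 15/136, B = 9/136, so u_p = 9*sin(3*t)/136 + 15*cos(3*t)/136.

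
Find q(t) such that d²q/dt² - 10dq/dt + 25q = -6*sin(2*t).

q = -126*sin(2*t)/841 - 120*cos(2*t)/841 + C1*exp(5*t) + C2*t*exp(5*t)

Characteristic equation r² - 10r + 25 = 0 has discriminant (-10)² - 4·(25) = 0, so r = 5 is a repeated root.
Hence q_h = (C1 + C2*t)*exp(5*t).
Try q_p = A*cos(2*t) + B*sin(2*t). Substituting and equating the coefficients of cos(2t) and sin(2t) gives A = -120/841, B = -126/841, so q_p = -126*sin(2*t)/841 - 120*cos(2*t)/841.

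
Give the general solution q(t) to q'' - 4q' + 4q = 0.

q = C1*exp(2*t) + C2*t*exp(2*t)

Characteristic equation r² - 4r + 4 = 0 has discriminant (-4)² - 4·(4) = 0, so r = 2 is a repeated root.
Hence q_h = (C1 + C2*t)*exp(2*t).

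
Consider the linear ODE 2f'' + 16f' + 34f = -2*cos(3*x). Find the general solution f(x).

f = -3*sin(3*x)/80 - cos(3*x)/80 + C1*cos(x)*exp(-4*x) + C2*exp(-4*x)*sin(x)

Divide through by 2: f'' + 8f' + 17f = -cos(3*x).
Characteristic equation r² + 8r + 17 = 0 has discriminant (8)² - 4·(17) = -4 < 0, so r = -4 ± i.
Hence f_h = C1*cos(x)*exp(-4*x) + C2*exp(-4*x)*sin(x).
Try f_p = A*cos(3*x) + B*sin(3*x). Substituting and equating the coefficients of cos(3x) and sin(3x) gives A = -1/80, B = -3/80, so f_p = -3*sin(3*x)/80 - cos(3*x)/80.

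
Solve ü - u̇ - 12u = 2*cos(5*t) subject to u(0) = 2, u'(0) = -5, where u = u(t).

u = -37*cos(5*t)/697 - 5*sin(5*t)/697 + 7*exp(4*t)/41 + 32*exp(-3*t)/17

Characteristic equation r² - r - 12 = 0 factors as (r - 4)(r + 3) = 0, so r = 4, -3.
Hence u_h = C1*exp(4*t) + C2*exp(-3*t).
Try u_p = A*cos(5*t) + B*sin(5*t). Substituting and equating the coefficients of cos(5t) and sin(5t) gives A = -37/697, B = -5/697, so u_p = -37*cos(5*t)/697 - 5*sin(5*t)/697.
General solution: u = -37*cos(5*t)/697 - 5*sin(5*t)/697 + C1*exp(4*t) + C2*exp(-3*t).
Apply the initial conditions: u(0) = -37/697 + C1 + C2 = 2 and u'(0) = -25/697 - 3*C2 + 4*C1 = -5. Solving gives C1 = 7/41, C2 = 32/17.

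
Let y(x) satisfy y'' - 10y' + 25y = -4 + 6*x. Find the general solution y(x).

y = -8/125 + 6*x/25 + C1*exp(5*x) + C2*x*exp(5*x)

Characteristic equation r² - 10r + 25 = 0 has discriminant (-10)² - 4·(25) = 0, so r = 5 is a repeated root.
Hence y_h = (C1 + C2*x)*exp(5*x).
For the particular solution try y_p = A0 + A1*x. Substituting and matching coefficients of each power of x gives A0 = -8/125, A1 = 6/25, so y_p = -8/125 + 6*x/25.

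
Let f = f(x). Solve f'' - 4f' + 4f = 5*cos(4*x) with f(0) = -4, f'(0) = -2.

Characteristic equation r² - 4r + 4 = 0 has discriminant (-4)² - 4·(4) = 0, so r = 2 is a repeated root.
Hence f_h = (C1 + C2*x)*exp(2*x).
Try f_p = A*cos(4*x) + B*sin(4*x). Substituting and equating the coefficients of cos(4x) and sin(4x) gives A = -3/20, B = -1/5, so f_p = -3*cos(4*x)/20 - sin(4*x)/5.
General solution: f = -3*cos(4*x)/20 - sin(4*x)/5 + C1*exp(2*x) + C2*x*exp(2*x).
Apply the initial conditions: f(0) = -3/20 + C1 = -4 and f'(0) = -4/5 + C2 + 2*C1 = -2. Solving gives C1 = -77/20, C2 = 13/2.

f = -77*exp(2*x)/20 - 3*cos(4*x)/20 - sin(4*x)/5 + 13*x*exp(2*x)/2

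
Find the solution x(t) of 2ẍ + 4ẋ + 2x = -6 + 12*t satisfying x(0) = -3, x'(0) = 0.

Divide through by 2: x'' + 2x' + x = -3 + 6*t.
Characteristic equation r² + 2r + 1 = 0 has discriminant (2)² - 4·(1) = 0, so r = -1 is a repeated root.
Hence x_h = (C1 + C2*t)*exp(-t).
For the particular solution try x_p = A0 + A1*t. Substituting and matching coefficients of each power of t gives A0 = -15, A1 = 6, so x_p = -15 + 6*t.
General solution: x = -15 + 6*t + C1*exp(-t) + C2*t*exp(-t).
Apply the initial conditions: x(0) = -15 + C1 = -3 and x'(0) = 6 + C2 - C1 = 0. Solving gives C1 = 12, C2 = 6.

x = -15 + 6*t + 12*exp(-t) + 6*t*exp(-t)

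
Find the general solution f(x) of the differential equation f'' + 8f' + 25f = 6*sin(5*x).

Characteristic equation r² + 8r + 25 = 0 has discriminant (8)² - 4·(25) = -36 < 0, so r = -4 ± 3i.
Hence f_h = C1*cos(3*x)*exp(-4*x) + C2*exp(-4*x)*sin(3*x).
Try f_p = A*cos(5*x) + B*sin(5*x). Substituting and equating the coefficients of cos(5x) and sin(5x) gives A = -3/20, B = 0, so f_p = -3*cos(5*x)/20.

f = -3*cos(5*x)/20 + C1*cos(3*x)*exp(-4*x) + C2*exp(-4*x)*sin(3*x)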